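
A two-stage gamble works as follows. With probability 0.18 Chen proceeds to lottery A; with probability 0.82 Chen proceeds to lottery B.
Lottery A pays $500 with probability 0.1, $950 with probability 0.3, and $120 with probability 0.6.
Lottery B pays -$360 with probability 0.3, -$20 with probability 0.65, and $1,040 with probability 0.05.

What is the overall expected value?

$16.68

EV(A) = 0.1 × 500 + 0.3 × 950 + 0.6 × 120 = 50 + 285 + 72 = 407
EV(B) = 0.3 × (-360) + 0.65 × (-20) + 0.05 × 1040 = -108 − 13 + 52 = -69
Overall = 0.18 × 407 + 0.82 × (-69) = 73.26 − 56.58 = 16.68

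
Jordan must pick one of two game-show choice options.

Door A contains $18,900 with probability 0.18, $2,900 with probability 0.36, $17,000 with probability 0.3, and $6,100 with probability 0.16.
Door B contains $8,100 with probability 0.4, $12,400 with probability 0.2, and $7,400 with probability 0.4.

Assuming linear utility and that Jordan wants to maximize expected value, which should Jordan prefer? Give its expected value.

Door A = 0.18 × 18900 + 0.36 × 2900 + 0.3 × 17000 + 0.16 × 6100 = 3402 + 1044 + 5100 + 976 = 10522
Door B = 0.4 × 8100 + 0.2 × 12400 + 0.4 × 7400 = 3240 + 2480 + 2960 = 8680

Door A ($10,522)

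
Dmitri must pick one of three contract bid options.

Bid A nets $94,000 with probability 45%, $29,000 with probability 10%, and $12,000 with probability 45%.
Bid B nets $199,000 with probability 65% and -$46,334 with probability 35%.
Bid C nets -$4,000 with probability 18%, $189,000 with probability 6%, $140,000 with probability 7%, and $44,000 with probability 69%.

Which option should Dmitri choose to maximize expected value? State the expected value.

Bid B ($113,133.10)

Bid A = 0.45 × 94000 + 0.1 × 29000 + 0.45 × 12000 = 42300 + 2900 + 5400 = 50600
Bid B = 0.65 × 199000 + 0.35 × (-46334) = 129350 − 16216.9 = 113133.1
Bid C = 0.18 × (-4000) + 0.06 × 189000 + 0.07 × 140000 + 0.69 × 44000 = -720 + 11340 + 9800 + 30360 = 50780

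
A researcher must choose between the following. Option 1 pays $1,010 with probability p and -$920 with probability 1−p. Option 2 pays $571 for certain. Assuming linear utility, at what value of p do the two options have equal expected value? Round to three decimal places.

p = 0.773

p·1010 + (1−p)·(-920) = 571
1930p − 920 = 571
p = (571 + 920) / 1930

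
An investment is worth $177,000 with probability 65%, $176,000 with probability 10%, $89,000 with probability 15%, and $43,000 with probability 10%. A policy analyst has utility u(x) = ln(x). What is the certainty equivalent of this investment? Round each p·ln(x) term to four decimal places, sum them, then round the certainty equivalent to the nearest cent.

$138,510.30

E[u] = 0.65·ln(177000) + 0.1·ln(176000) + 0.15·ln(89000) + 0.1·ln(43000) = 7.8545 + 1.2078 + 1.7095 + 1.0669 = 11.8387
CE = e^11.8387 ≈ 138510.30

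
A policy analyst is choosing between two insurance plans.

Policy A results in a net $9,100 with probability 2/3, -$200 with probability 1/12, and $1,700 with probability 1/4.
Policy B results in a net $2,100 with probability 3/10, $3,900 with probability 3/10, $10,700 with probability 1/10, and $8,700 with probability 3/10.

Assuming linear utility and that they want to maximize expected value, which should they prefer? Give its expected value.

Policy A = 2/3 × 9100 + 1/12 × (-200) + 1/4 × 1700 = 6066.6667 − 16.6667 + 425 = 6475
Policy B = 3/10 × 2100 + 3/10 × 3900 + 1/10 × 10700 + 3/10 × 8700 = 630 + 1170 + 1070 + 2610 = 5480

Policy A ($6,475)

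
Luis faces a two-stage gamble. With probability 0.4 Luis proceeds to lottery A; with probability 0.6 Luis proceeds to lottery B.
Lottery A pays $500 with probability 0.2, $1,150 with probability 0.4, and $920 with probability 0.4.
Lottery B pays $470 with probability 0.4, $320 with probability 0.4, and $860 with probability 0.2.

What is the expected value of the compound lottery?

EV(A) = 0.2 × 500 + 0.4 × 1150 + 0.4 × 920 = 100 + 460 + 368 = 928
EV(B) = 0.4 × 470 + 0.4 × 320 + 0.2 × 860 = 188 + 128 + 172 = 488
Overall = 0.4 × 928 + 0.6 × 488 = 371.2 + 292.8 = 664

$664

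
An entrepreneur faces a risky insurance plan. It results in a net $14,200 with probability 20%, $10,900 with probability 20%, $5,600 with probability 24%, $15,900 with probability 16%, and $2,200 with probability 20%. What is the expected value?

EV = 0.2 × 14200 + 0.2 × 10900 + 0.24 × 5600 + 0.16 × 15900 + 0.2 × 2200 = 2840 + 2180 + 1344 + 2544 + 440 = 9348

$9,348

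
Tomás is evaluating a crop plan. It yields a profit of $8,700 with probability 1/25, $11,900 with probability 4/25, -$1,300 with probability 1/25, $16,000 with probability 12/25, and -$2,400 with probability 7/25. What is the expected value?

$9,208

EV = 1/25 × 8700 + 4/25 × 11900 + 1/25 × (-1300) + 12/25 × 16000 + 7/25 × (-2400) = 348 + 1904 − 52 + 7680 − 672 = 9208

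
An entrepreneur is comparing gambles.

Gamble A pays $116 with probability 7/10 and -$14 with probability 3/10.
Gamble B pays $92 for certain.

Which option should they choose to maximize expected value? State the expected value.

Gamble B ($92)

Gamble A = 7/10 × 116 + 3/10 × (-14) = 81.2 − 4.2 = 77
Gamble B: 92 (certain)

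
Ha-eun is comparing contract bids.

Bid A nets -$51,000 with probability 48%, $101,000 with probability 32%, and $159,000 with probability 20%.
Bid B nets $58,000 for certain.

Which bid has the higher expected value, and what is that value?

Bid B ($58,000)

Bid A = 0.48 × (-51000) + 0.32 × 101000 + 0.2 × 159000 = -24480 + 32320 + 31800 = 39640
Bid B: 58000 (certain)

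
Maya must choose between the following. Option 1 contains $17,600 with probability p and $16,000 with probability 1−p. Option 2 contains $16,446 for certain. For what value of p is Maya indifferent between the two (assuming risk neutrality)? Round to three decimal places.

p·17600 + (1−p)·16000 = 16446
1600p + 16000 = 16446
p = (16446 − 16000) / 1600

p = 0.279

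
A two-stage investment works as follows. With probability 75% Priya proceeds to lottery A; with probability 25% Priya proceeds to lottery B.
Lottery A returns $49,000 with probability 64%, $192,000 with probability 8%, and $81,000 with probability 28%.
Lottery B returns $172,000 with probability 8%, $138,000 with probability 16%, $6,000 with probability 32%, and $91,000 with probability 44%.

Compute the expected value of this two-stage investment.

EV(A) = 0.64 × 49000 + 0.08 × 192000 + 0.28 × 81000 = 31360 + 15360 + 22680 = 69400
EV(B) = 0.08 × 172000 + 0.16 × 138000 + 0.32 × 6000 + 0.44 × 91000 = 13760 + 22080 + 1920 + 40040 = 77800
Overall = 0.75 × 69400 + 0.25 × 77800 = 52050 + 19450 = 71500

$71,500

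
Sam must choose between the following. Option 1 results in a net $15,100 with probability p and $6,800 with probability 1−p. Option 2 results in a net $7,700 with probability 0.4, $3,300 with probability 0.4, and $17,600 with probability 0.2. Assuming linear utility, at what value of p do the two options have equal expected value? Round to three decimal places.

EV(Option 2) = 0.4 × 7700 + 0.4 × 3300 + 0.2 × 17600 = 3080 + 1320 + 3520 = 7920
p·15100 + (1−p)·6800 = 7920
8300p + 6800 = 7920
p = (7920 − 6800) / 8300

p = 0.135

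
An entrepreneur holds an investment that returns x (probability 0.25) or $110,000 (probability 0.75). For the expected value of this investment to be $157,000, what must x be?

x = $298,000

0.25·x + 0.75·110000 = 157000
0.25·x = 157000 − 82500 = 74500
x = 74500 / 0.25 = 298000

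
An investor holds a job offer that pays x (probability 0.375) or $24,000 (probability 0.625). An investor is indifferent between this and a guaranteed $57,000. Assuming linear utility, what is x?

x = $112,000

0.375·x + 0.625·24000 = 57000
0.375·x = 57000 − 15000 = 42000
x = 42000 / 0.375 = 112000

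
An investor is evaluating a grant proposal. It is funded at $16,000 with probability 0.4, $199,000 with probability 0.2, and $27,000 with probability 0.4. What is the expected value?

EV = 0.4 × 16000 + 0.2 × 199000 + 0.4 × 27000 = 6400 + 39800 + 10800 = 57000

$57,000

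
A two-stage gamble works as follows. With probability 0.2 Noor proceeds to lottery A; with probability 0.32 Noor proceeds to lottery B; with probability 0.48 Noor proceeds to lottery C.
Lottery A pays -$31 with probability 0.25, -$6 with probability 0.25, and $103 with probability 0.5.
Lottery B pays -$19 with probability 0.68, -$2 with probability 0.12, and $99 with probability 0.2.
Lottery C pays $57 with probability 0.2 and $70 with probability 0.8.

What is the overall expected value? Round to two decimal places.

EV(A) = 0.25 × (-31) + 0.25 × (-6) + 0.5 × 103 = -7.75 − 1.5 + 51.5 = 42.25
EV(B) = 0.68 × (-19) + 0.12 × (-2) + 0.2 × 99 = -12.92 − 0.24 + 19.8 = 6.64
EV(C) = 0.2 × 57 + 0.8 × 70 = 11.4 + 56 = 67.4
Overall = 0.2 × 42.25 + 0.32 × 6.64 + 0.48 × 67.4 = 8.45 + 2.1248 + 32.352 = 42.9268

$42.93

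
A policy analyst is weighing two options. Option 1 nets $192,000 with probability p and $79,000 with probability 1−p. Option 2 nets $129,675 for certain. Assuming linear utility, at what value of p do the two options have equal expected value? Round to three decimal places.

p·192000 + (1−p)·79000 = 129675
113000p + 79000 = 129675
p = (129675 − 79000) / 113000

p = 0.448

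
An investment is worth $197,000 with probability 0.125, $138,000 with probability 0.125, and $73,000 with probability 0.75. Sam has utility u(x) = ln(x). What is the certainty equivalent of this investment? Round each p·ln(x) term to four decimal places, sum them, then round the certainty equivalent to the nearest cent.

E[u] = 0.125·ln(197000) + 0.125·ln(138000) + 0.75·ln(73000) = 1.5239 + 1.4794 + 8.3987 = 11.4020
CE = e^11.4020 ≈ 89500.55

$89,500.55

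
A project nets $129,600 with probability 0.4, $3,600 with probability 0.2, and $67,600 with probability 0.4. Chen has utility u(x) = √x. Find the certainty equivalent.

$67,600

E[u] = 0.4·√129600 + 0.2·√3600 + 0.4·√67600 = 0.4·360 + 0.2·60 + 0.4·260 = 260
CE = (260)² = 67600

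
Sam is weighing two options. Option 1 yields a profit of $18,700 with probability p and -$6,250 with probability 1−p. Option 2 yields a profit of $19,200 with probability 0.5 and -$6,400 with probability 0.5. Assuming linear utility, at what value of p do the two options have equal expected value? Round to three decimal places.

EV(Option 2) = 0.5 × 19200 + 0.5 × (-6400) = 9600 − 3200 = 6400
p·18700 + (1−p)·(-6250) = 6400
24950p − 6250 = 6400
p = (6400 + 6250) / 24950

p = 0.507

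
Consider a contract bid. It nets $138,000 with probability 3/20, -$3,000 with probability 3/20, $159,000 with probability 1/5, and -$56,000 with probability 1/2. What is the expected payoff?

$24,050

EV = 3/20 × 138000 + 3/20 × (-3000) + 1/5 × 159000 + 1/2 × (-56000) = 20700 − 450 + 31800 − 28000 = 24050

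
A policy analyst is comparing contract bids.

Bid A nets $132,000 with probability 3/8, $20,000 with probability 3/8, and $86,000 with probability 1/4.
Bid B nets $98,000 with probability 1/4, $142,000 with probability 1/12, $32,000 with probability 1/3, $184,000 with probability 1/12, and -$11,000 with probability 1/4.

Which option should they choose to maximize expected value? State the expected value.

Bid A ($78,500)

Bid A = 3/8 × 132000 + 3/8 × 20000 + 1/4 × 86000 = 49500 + 7500 + 21500 = 78500
Bid B = 1/4 × 98000 + 1/12 × 142000 + 1/3 × 32000 + 1/12 × 184000 + 1/4 × (-11000) = 24500 + 11833.3333 + 10666.6667 + 15333.3333 − 2750 = 59583.3333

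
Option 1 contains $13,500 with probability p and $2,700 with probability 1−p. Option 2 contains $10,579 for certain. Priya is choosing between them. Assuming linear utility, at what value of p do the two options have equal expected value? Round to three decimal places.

p = 0.730

p·13500 + (1−p)·2700 = 10579
10800p + 2700 = 10579
p = (10579 − 2700) / 10800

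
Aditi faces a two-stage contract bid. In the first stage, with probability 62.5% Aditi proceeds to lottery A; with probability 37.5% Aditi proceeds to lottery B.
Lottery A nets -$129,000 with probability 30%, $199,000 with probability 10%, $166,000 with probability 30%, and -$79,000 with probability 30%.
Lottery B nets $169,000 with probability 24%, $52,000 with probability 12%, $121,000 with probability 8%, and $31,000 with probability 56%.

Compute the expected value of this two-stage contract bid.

EV(A) = 0.3 × (-129000) + 0.1 × 199000 + 0.3 × 166000 + 0.3 × (-79000) = -38700 + 19900 + 49800 − 23700 = 7300
EV(B) = 0.24 × 169000 + 0.12 × 52000 + 0.08 × 121000 + 0.56 × 31000 = 40560 + 6240 + 9680 + 17360 = 73840
Overall = 0.625 × 7300 + 0.375 × 73840 = 4562.5 + 27690 = 32252.5

$32,252.50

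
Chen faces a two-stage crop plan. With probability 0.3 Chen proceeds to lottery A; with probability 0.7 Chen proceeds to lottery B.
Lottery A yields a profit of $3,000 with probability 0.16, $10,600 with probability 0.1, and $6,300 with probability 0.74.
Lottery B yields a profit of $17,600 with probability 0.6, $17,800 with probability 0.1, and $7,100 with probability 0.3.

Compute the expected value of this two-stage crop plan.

EV(A) = 0.16 × 3000 + 0.1 × 10600 + 0.74 × 6300 = 480 + 1060 + 4662 = 6202
EV(B) = 0.6 × 17600 + 0.1 × 17800 + 0.3 × 7100 = 10560 + 1780 + 2130 = 14470
Overall = 0.3 × 6202 + 0.7 × 14470 = 1860.6 + 10129 = 11989.6

$11,989.60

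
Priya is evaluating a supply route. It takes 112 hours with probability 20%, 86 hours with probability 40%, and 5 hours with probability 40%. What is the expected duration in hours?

EV = 0.2 × 112 + 0.4 × 86 + 0.4 × 5 = 22.4 + 34.4 + 2 = 58.8

58.8 hours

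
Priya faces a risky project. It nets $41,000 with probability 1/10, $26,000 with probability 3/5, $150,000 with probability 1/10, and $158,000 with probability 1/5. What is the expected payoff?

EV = 1/10 × 41000 + 3/5 × 26000 + 1/10 × 150000 + 1/5 × 158000 = 4100 + 15600 + 15000 + 31600 = 66300

$66,300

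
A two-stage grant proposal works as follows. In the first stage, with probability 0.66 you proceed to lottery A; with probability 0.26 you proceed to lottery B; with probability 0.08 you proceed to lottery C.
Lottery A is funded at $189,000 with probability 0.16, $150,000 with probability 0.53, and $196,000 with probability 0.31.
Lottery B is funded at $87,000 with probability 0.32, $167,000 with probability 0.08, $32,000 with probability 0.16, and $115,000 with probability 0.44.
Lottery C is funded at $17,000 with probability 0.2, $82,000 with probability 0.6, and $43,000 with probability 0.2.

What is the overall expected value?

$142,625.20

EV(A) = 0.16 × 189000 + 0.53 × 150000 + 0.31 × 196000 = 30240 + 79500 + 60760 = 170500
EV(B) = 0.32 × 87000 + 0.08 × 167000 + 0.16 × 32000 + 0.44 × 115000 = 27840 + 13360 + 5120 + 50600 = 96920
EV(C) = 0.2 × 17000 + 0.6 × 82000 + 0.2 × 43000 = 3400 + 49200 + 8600 = 61200
Overall = 0.66 × 170500 + 0.26 × 96920 + 0.08 × 61200 = 112530 + 25199.2 + 4896 = 142625.2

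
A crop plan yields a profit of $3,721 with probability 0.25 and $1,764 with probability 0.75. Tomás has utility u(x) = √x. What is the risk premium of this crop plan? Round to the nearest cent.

$67.69

E[u] = 0.25·√3721 + 0.75·√1764 = 0.25·61 + 0.75·42 = 46.75
CE = (46.75)² = 2185.5625
Risk premium = EV − CE = 2253.25 − 2185.5625 = 67.6875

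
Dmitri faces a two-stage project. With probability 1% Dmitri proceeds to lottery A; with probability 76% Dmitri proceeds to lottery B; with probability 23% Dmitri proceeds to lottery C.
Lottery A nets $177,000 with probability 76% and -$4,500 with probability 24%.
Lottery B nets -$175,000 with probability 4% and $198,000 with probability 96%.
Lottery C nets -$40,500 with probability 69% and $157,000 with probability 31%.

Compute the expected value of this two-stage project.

EV(A) = 0.76 × 177000 + 0.24 × (-4500) = 134520 − 1080 = 133440
EV(B) = 0.04 × (-175000) + 0.96 × 198000 = -7000 + 190080 = 183080
EV(C) = 0.69 × (-40500) + 0.31 × 157000 = -27945 + 48670 = 20725
Overall = 0.01 × 133440 + 0.76 × 183080 + 0.23 × 20725 = 1334.4 + 139140.8 + 4766.75 = 145241.95

$145,241.95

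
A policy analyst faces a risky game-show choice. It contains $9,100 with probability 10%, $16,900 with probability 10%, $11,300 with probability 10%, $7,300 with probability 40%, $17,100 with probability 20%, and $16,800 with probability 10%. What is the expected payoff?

$11,750

EV = 0.1 × 9100 + 0.1 × 16900 + 0.1 × 11300 + 0.4 × 7300 + 0.2 × 17100 + 0.1 × 16800 = 910 + 1690 + 1130 + 2920 + 3420 + 1680 = 11750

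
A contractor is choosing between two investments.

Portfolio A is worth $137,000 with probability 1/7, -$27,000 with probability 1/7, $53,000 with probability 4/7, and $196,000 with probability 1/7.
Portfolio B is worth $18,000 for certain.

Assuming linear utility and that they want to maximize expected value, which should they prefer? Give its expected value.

Portfolio A = 1/7 × 137000 + 1/7 × (-27000) + 4/7 × 53000 + 1/7 × 196000 = 19571.4286 − 3857.1429 + 30285.7143 + 28000 = 74000
Portfolio B: 18000 (certain)

Portfolio A ($74,000)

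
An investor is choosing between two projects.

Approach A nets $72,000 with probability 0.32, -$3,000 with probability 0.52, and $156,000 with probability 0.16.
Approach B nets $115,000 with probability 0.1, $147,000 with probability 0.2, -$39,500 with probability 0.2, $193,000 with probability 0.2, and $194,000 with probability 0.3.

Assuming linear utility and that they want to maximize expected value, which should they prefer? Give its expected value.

Approach B ($129,800)

Approach A = 0.32 × 72000 + 0.52 × (-3000) + 0.16 × 156000 = 23040 − 1560 + 24960 = 46440
Approach B = 0.1 × 115000 + 0.2 × 147000 + 0.2 × (-39500) + 0.2 × 193000 + 0.3 × 194000 = 11500 + 29400 − 7900 + 38600 + 58200 = 129800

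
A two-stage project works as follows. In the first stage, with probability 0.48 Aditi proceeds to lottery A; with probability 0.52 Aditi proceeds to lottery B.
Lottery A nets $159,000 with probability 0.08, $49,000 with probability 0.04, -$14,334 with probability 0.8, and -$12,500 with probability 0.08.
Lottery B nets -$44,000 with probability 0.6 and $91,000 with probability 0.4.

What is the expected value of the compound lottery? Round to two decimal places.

EV(A) = 0.08 × 159000 + 0.04 × 49000 + 0.8 × (-14334) + 0.08 × (-12500) = 12720 + 1960 − 11467.2 − 1000 = 2212.8
EV(B) = 0.6 × (-44000) + 0.4 × 91000 = -26400 + 36400 = 10000
Overall = 0.48 × 2212.8 + 0.52 × 10000 = 1062.144 + 5200 = 6262.144

$6,262.14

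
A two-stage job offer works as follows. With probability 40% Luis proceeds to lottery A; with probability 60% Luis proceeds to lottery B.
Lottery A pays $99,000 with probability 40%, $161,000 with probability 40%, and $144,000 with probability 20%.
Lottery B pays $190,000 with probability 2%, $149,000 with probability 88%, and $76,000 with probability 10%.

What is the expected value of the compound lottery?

EV(A) = 0.4 × 99000 + 0.4 × 161000 + 0.2 × 144000 = 39600 + 64400 + 28800 = 132800
EV(B) = 0.02 × 190000 + 0.88 × 149000 + 0.1 × 76000 = 3800 + 131120 + 7600 = 142520
Overall = 0.4 × 132800 + 0.6 × 142520 = 53120 + 85512 = 138632

$138,632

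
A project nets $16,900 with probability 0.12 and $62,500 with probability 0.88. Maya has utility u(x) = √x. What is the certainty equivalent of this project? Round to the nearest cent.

E[u] = 0.12·√16900 + 0.88·√62500 = 0.12·130 + 0.88·250 = 235.6
CE = (235.6)² = 55507.36

$55,507.36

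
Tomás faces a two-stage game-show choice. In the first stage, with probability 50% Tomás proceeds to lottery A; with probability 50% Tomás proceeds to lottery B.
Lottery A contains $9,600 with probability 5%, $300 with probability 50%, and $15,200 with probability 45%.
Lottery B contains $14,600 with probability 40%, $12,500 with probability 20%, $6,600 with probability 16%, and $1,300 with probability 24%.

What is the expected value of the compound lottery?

EV(A) = 0.05 × 9600 + 0.5 × 300 + 0.45 × 15200 = 480 + 150 + 6840 = 7470
EV(B) = 0.4 × 14600 + 0.2 × 12500 + 0.16 × 6600 + 0.24 × 1300 = 5840 + 2500 + 1056 + 312 = 9708
Overall = 0.5 × 7470 + 0.5 × 9708 = 3735 + 4854 = 8589

$8,589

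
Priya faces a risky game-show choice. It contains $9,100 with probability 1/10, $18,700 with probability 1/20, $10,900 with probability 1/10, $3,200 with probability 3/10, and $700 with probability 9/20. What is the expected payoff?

EV = 1/10 × 9100 + 1/20 × 18700 + 1/10 × 10900 + 3/10 × 3200 + 9/20 × 700 = 910 + 935 + 1090 + 960 + 315 = 4210

$4,210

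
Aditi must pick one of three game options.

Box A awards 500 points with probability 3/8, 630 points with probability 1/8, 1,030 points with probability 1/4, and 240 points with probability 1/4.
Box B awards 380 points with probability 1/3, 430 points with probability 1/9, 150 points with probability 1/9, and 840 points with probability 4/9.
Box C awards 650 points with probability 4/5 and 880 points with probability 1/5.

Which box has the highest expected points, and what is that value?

Box C (696 points)

Box A = 3/8 × 500 + 1/8 × 630 + 1/4 × 1030 + 1/4 × 240 = 187.5 + 78.75 + 257.5 + 60 = 583.75
Box B = 1/3 × 380 + 1/9 × 430 + 1/9 × 150 + 4/9 × 840 = 126.6667 + 47.7778 + 16.6667 + 373.3333 = 564.4444
Box C = 4/5 × 650 + 1/5 × 880 = 520 + 176 = 696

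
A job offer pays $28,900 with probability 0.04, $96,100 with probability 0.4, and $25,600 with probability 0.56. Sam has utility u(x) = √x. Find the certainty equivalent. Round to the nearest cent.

E[u] = 0.04·√28900 + 0.4·√96100 + 0.56·√25600 = 0.04·170 + 0.4·310 + 0.56·160 = 220.4
CE = (220.4)² = 48576.16

$48,576.16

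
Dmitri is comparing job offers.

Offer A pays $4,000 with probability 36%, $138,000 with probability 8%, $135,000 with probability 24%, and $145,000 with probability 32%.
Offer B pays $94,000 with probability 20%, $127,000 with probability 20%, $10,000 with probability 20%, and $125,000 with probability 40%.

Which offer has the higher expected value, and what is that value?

Offer A = 0.36 × 4000 + 0.08 × 138000 + 0.24 × 135000 + 0.32 × 145000 = 1440 + 11040 + 32400 + 46400 = 91280
Offer B = 0.2 × 94000 + 0.2 × 127000 + 0.2 × 10000 + 0.4 × 125000 = 18800 + 25400 + 2000 + 50000 = 96200

Offer B ($96,200)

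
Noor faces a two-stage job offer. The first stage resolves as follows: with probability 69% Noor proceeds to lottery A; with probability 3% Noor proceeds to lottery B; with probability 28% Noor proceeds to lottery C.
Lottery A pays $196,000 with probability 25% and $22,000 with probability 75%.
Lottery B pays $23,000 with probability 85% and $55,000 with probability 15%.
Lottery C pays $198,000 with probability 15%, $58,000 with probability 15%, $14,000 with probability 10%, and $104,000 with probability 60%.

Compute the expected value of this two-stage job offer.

$74,645

EV(A) = 0.25 × 196000 + 0.75 × 22000 = 49000 + 16500 = 65500
EV(B) = 0.85 × 23000 + 0.15 × 55000 = 19550 + 8250 = 27800
EV(C) = 0.15 × 198000 + 0.15 × 58000 + 0.1 × 14000 + 0.6 × 104000 = 29700 + 8700 + 1400 + 62400 = 102200
Overall = 0.69 × 65500 + 0.03 × 27800 + 0.28 × 102200 = 45195 + 834 + 28616 = 74645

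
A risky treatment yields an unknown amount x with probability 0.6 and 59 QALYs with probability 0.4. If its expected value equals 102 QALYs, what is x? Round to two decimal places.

0.6·x + 0.4·59 = 102
0.6·x = 102 − 23.6 = 78.4
x = 78.4 / 0.6 = 130.6667

x = 130.67 QALYs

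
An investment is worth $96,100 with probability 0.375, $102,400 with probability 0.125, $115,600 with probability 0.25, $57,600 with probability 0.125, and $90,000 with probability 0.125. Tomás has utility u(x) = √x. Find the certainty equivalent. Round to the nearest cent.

$95,326.56

E[u] = 0.375·√96100 + 0.125·√102400 + 0.25·√115600 + 0.125·√57600 + 0.125·√90000 = 0.375·310 + 0.125·320 + 0.25·340 + 0.125·240 + 0.125·300 = 308.75
CE = (308.75)² = 95326.5625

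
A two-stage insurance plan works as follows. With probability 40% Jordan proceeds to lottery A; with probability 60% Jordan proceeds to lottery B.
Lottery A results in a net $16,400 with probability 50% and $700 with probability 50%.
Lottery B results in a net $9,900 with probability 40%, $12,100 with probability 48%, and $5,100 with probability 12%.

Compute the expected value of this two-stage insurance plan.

EV(A) = 0.5 × 16400 + 0.5 × 700 = 8200 + 350 = 8550
EV(B) = 0.4 × 9900 + 0.48 × 12100 + 0.12 × 5100 = 3960 + 5808 + 612 = 10380
Overall = 0.4 × 8550 + 0.6 × 10380 = 3420 + 6228 = 9648

$9,648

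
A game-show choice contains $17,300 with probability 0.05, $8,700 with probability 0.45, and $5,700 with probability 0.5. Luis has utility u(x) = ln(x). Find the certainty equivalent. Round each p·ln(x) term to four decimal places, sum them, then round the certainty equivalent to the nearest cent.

$7,288.11

E[u] = 0.05·ln(17300) + 0.45·ln(8700) + 0.5·ln(5700) = 0.4879 + 4.0820 + 4.3241 = 8.8940
CE = e^8.8940 ≈ 7288.11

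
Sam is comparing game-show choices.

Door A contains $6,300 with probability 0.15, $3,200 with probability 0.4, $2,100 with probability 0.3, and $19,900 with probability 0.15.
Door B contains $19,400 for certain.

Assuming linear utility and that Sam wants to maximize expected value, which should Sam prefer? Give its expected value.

Door B ($19,400)

Door A = 0.15 × 6300 + 0.4 × 3200 + 0.3 × 2100 + 0.15 × 19900 = 945 + 1280 + 630 + 2985 = 5840
Door B: 19400 (certain)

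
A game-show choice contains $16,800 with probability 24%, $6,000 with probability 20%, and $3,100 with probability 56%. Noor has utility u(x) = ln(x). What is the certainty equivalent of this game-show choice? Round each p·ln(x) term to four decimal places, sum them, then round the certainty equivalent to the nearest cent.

E[u] = 0.24·ln(16800) + 0.2·ln(6000) + 0.56·ln(3100) = 2.3350 + 1.7399 + 4.5019 = 8.5768
CE = e^8.5768 ≈ 5307.10

$5,307.10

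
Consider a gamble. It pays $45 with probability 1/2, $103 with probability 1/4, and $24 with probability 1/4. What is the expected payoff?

$54.25

EV = 1/2 × 45 + 1/4 × 103 + 1/4 × 24 = 22.5 + 25.75 + 6 = 54.25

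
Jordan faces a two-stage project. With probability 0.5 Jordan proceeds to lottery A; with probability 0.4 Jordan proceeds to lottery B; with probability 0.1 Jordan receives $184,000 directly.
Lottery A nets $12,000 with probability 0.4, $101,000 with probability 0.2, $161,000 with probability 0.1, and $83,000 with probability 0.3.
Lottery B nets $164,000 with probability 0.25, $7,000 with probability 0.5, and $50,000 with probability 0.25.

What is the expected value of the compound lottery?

EV(A) = 0.4 × 12000 + 0.2 × 101000 + 0.1 × 161000 + 0.3 × 83000 = 4800 + 20200 + 16100 + 24900 = 66000
EV(B) = 0.25 × 164000 + 0.5 × 7000 + 0.25 × 50000 = 41000 + 3500 + 12500 = 57000
Branch C: 184000 (certain)
Overall = 0.5 × 66000 + 0.4 × 57000 + 0.1 × 184000 = 33000 + 22800 + 18400 = 74200

$74,200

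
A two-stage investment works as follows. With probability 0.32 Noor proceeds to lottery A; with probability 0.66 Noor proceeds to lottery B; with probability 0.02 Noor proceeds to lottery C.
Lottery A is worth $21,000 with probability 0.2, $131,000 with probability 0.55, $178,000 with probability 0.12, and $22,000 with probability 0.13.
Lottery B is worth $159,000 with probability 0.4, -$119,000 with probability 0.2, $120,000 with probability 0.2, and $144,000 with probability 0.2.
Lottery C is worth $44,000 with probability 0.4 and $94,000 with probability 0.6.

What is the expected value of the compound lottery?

$94,746.40

EV(A) = 0.2 × 21000 + 0.55 × 131000 + 0.12 × 178000 + 0.13 × 22000 = 4200 + 72050 + 21360 + 2860 = 100470
EV(B) = 0.4 × 159000 + 0.2 × (-119000) + 0.2 × 120000 + 0.2 × 144000 = 63600 − 23800 + 24000 + 28800 = 92600
EV(C) = 0.4 × 44000 + 0.6 × 94000 = 17600 + 56400 = 74000
Overall = 0.32 × 100470 + 0.66 × 92600 + 0.02 × 74000 = 32150.4 + 61116 + 1480 = 94746.4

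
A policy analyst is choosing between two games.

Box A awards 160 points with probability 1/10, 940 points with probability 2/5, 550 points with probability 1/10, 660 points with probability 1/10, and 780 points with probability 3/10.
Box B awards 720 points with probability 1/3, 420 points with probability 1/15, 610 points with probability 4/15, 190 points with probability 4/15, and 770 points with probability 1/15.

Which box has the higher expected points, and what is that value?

Box A = 1/10 × 160 + 2/5 × 940 + 1/10 × 550 + 1/10 × 660 + 3/10 × 780 = 16 + 376 + 55 + 66 + 234 = 747
Box B = 1/3 × 720 + 1/15 × 420 + 4/15 × 610 + 4/15 × 190 + 1/15 × 770 = 240 + 28 + 162.6667 + 50.6667 + 51.3333 = 532.6667

Box A (747 points)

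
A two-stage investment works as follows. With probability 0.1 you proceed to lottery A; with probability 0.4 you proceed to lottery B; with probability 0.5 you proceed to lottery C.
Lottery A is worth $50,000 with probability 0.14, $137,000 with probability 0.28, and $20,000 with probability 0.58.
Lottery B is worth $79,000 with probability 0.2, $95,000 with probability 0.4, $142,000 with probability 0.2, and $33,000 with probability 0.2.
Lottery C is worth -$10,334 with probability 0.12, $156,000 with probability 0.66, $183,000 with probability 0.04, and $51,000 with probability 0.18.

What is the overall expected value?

EV(A) = 0.14 × 50000 + 0.28 × 137000 + 0.58 × 20000 = 7000 + 38360 + 11600 = 56960
EV(B) = 0.2 × 79000 + 0.4 × 95000 + 0.2 × 142000 + 0.2 × 33000 = 15800 + 38000 + 28400 + 6600 = 88800
EV(C) = 0.12 × (-10334) + 0.66 × 156000 + 0.04 × 183000 + 0.18 × 51000 = -1240.08 + 102960 + 7320 + 9180 = 118219.92
Overall = 0.1 × 56960 + 0.4 × 88800 + 0.5 × 118219.92 = 5696 + 35520 + 59109.96 = 100325.96

$100,325.96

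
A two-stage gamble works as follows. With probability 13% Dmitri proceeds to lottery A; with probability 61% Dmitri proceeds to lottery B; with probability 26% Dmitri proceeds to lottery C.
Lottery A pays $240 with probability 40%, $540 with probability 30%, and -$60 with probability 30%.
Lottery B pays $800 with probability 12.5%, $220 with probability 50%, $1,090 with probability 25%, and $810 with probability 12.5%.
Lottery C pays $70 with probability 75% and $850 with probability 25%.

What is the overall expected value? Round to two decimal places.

EV(A) = 0.4 × 240 + 0.3 × 540 + 0.3 × (-60) = 96 + 162 − 18 = 240
EV(B) = 0.125 × 800 + 0.5 × 220 + 0.25 × 1090 + 0.125 × 810 = 100 + 110 + 272.5 + 101.25 = 583.75
EV(C) = 0.75 × 70 + 0.25 × 850 = 52.5 + 212.5 = 265
Overall = 0.13 × 240 + 0.61 × 583.75 + 0.26 × 265 = 31.2 + 356.0875 + 68.9 = 456.1875

$456.19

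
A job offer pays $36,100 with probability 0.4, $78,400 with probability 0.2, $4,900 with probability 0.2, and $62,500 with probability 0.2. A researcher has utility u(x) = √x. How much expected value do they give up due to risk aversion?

E[u] = 0.4·√36100 + 0.2·√78400 + 0.2·√4900 + 0.2·√62500 = 0.4·190 + 0.2·280 + 0.2·70 + 0.2·250 = 196
CE = (196)² = 38416
Risk premium = EV − CE = 43600 − 38416 = 5184

$5,184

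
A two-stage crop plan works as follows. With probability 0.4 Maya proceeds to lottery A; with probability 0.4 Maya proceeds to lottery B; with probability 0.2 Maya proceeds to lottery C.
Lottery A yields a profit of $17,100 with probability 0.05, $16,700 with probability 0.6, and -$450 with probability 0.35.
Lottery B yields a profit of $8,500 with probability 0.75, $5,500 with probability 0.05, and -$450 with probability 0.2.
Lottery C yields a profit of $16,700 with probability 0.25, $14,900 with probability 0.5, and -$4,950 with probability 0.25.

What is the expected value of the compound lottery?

EV(A) = 0.05 × 17100 + 0.6 × 16700 + 0.35 × (-450) = 855 + 10020 − 157.5 = 10717.5
EV(B) = 0.75 × 8500 + 0.05 × 5500 + 0.2 × (-450) = 6375 + 275 − 90 = 6560
EV(C) = 0.25 × 16700 + 0.5 × 14900 + 0.25 × (-4950) = 4175 + 7450 − 1237.5 = 10387.5
Overall = 0.4 × 10717.5 + 0.4 × 6560 + 0.2 × 10387.5 = 4287 + 2624 + 2077.5 = 8988.5

$8,988.50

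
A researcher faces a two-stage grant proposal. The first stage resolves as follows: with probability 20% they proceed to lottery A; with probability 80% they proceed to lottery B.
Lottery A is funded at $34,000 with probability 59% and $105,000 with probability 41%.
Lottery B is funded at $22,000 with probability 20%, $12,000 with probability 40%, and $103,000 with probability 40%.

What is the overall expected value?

$52,942

EV(A) = 0.59 × 34000 + 0.41 × 105000 = 20060 + 43050 = 63110
EV(B) = 0.2 × 22000 + 0.4 × 12000 + 0.4 × 103000 = 4400 + 4800 + 41200 = 50400
Overall = 0.2 × 63110 + 0.8 × 50400 = 12622 + 40320 = 52942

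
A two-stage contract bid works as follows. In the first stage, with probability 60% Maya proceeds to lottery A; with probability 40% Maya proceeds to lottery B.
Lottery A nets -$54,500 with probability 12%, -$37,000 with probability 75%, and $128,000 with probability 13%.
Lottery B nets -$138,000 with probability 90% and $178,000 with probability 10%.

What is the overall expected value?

EV(A) = 0.12 × (-54500) + 0.75 × (-37000) + 0.13 × 128000 = -6540 − 27750 + 16640 = -17650
EV(B) = 0.9 × (-138000) + 0.1 × 178000 = -124200 + 17800 = -106400
Overall = 0.6 × (-17650) + 0.4 × (-106400) = -10590 − 42560 = -53150

-$53,150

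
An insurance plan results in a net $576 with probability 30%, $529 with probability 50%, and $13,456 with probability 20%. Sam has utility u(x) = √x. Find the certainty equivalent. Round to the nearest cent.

$1,755.61

E[u] = 0.3·√576 + 0.5·√529 + 0.2·√13456 = 0.3·24 + 0.5·23 + 0.2·116 = 41.9
CE = (41.9)² = 1755.61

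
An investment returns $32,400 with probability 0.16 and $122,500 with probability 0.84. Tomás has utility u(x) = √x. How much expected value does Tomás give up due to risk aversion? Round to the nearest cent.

E[u] = 0.16·√32400 + 0.84·√122500 = 0.16·180 + 0.84·350 = 322.8
CE = (322.8)² = 104199.84
Risk premium = EV − CE = 108084 − 104199.84 = 3884.16

$3,884.16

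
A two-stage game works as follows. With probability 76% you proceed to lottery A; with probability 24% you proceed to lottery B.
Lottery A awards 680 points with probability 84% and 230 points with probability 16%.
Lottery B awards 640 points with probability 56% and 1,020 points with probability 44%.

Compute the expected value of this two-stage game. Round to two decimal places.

EV(A) = 0.84 × 680 + 0.16 × 230 = 571.2 + 36.8 = 608
EV(B) = 0.56 × 640 + 0.44 × 1020 = 358.4 + 448.8 = 807.2
Overall = 0.76 × 608 + 0.24 × 807.2 = 462.08 + 193.728 = 655.808

655.81 points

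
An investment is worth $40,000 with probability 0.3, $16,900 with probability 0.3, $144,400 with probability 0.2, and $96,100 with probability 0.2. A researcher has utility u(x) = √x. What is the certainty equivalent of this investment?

$56,169

E[u] = 0.3·√40000 + 0.3·√16900 + 0.2·√144400 + 0.2·√96100 = 0.3·200 + 0.3·130 + 0.2·380 + 0.2·310 = 237
CE = (237)² = 56169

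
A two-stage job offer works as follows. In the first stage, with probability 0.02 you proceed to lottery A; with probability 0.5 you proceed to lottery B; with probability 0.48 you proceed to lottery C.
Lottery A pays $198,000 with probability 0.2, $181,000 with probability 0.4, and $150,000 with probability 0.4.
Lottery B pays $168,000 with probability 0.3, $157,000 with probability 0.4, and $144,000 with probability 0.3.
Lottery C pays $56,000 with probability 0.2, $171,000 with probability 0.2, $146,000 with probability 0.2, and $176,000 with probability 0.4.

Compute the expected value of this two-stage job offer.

EV(A) = 0.2 × 198000 + 0.4 × 181000 + 0.4 × 150000 = 39600 + 72400 + 60000 = 172000
EV(B) = 0.3 × 168000 + 0.4 × 157000 + 0.3 × 144000 = 50400 + 62800 + 43200 = 156400
EV(C) = 0.2 × 56000 + 0.2 × 171000 + 0.2 × 146000 + 0.4 × 176000 = 11200 + 34200 + 29200 + 70400 = 145000
Overall = 0.02 × 172000 + 0.5 × 156400 + 0.48 × 145000 = 3440 + 78200 + 69600 = 151240

$151,240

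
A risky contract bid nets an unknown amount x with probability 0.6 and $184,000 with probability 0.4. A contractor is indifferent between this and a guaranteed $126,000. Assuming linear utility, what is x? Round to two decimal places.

x = $87,333.33

0.6·x + 0.4·184000 = 126000
0.6·x = 126000 − 73600 = 52400
x = 52400 / 0.6 = 87333.3333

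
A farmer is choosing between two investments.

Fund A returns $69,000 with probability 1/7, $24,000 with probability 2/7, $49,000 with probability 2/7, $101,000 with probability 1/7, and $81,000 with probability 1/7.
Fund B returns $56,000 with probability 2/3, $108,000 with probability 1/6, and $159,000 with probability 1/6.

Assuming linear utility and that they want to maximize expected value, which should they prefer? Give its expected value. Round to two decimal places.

Fund A = 1/7 × 69000 + 2/7 × 24000 + 2/7 × 49000 + 1/7 × 101000 + 1/7 × 81000 = 9857.1429 + 6857.1429 + 14000 + 14428.5714 + 11571.4286 = 56714.2857
Fund B = 2/3 × 56000 + 1/6 × 108000 + 1/6 × 159000 = 37333.3333 + 18000 + 26500 = 81833.3333

Fund B ($81,833.33)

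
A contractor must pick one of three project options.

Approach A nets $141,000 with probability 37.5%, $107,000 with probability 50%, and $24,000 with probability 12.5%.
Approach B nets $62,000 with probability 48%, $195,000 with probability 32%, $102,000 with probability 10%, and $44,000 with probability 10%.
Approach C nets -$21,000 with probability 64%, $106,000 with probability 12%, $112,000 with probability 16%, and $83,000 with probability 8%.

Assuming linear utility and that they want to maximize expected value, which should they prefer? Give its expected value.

Approach A = 0.375 × 141000 + 0.5 × 107000 + 0.125 × 24000 = 52875 + 53500 + 3000 = 109375
Approach B = 0.48 × 62000 + 0.32 × 195000 + 0.1 × 102000 + 0.1 × 44000 = 29760 + 62400 + 10200 + 4400 = 106760
Approach C = 0.64 × (-21000) + 0.12 × 106000 + 0.16 × 112000 + 0.08 × 83000 = -13440 + 12720 + 17920 + 6640 = 23840

Approach A ($109,375)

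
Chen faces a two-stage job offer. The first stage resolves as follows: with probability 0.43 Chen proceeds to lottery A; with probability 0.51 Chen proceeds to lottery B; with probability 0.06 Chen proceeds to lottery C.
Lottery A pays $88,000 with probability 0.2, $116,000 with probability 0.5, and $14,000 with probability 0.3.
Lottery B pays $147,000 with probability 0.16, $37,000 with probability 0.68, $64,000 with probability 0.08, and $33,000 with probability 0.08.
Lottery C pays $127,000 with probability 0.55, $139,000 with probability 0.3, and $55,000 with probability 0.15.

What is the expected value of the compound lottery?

EV(A) = 0.2 × 88000 + 0.5 × 116000 + 0.3 × 14000 = 17600 + 58000 + 4200 = 79800
EV(B) = 0.16 × 147000 + 0.68 × 37000 + 0.08 × 64000 + 0.08 × 33000 = 23520 + 25160 + 5120 + 2640 = 56440
EV(C) = 0.55 × 127000 + 0.3 × 139000 + 0.15 × 55000 = 69850 + 41700 + 8250 = 119800
Overall = 0.43 × 79800 + 0.51 × 56440 + 0.06 × 119800 = 34314 + 28784.4 + 7188 = 70286.4

$70,286.40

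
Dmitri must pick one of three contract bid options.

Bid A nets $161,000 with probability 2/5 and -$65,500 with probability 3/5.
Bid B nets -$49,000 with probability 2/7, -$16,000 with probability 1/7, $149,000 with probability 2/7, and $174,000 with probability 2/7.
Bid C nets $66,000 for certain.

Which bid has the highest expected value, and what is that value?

Bid A = 2/5 × 161000 + 3/5 × (-65500) = 64400 − 39300 = 25100
Bid B = 2/7 × (-49000) + 1/7 × (-16000) + 2/7 × 149000 + 2/7 × 174000 = -14000 − 2285.7143 + 42571.4286 + 49714.2857 = 76000
Bid C: 66000 (certain)

Bid B ($76,000)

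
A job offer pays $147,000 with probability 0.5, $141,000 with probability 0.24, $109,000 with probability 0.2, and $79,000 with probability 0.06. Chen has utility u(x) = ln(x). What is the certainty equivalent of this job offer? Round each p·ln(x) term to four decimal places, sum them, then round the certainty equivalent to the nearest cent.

$132,071.67

E[u] = 0.5·ln(147000) + 0.24·ln(141000) + 0.2·ln(109000) + 0.06·ln(79000) = 5.9491 + 2.8456 + 2.3198 + 0.6766 = 11.7911
CE = e^11.7911 ≈ 132071.67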